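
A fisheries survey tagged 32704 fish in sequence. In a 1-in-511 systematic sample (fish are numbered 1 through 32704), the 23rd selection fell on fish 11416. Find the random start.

k = 511
r = 11416 − (23−1)×511 = 11416 − 11242 = 174

174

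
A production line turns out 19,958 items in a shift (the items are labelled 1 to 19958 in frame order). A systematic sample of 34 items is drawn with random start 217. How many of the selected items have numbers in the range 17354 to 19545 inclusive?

3

k = 19958/34 = 587
First selection ≥ 17354: 217 + ⌈(17354−217)/587⌉·587 = 217 + 30×587 = 17827
Last selection ≤ 19545: 217 + ⌊(19545−217)/587⌋·587 = 217 + 32×587 = 19001
Count = 32 − 30 + 1 = 3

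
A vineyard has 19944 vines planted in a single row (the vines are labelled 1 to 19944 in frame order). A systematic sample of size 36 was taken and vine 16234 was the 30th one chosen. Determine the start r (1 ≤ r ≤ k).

168

k = 19944/36 = 554
r = 16234 − (30−1)×554 = 16234 − 16066 = 168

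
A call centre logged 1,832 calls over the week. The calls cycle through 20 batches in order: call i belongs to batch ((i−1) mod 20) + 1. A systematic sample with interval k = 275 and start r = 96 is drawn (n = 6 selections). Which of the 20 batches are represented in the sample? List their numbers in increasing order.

Consecutive selections differ by k = 275, so their batch numbers differ by 275 mod 20 = 15.
gcd(275, 20) = 5, so the sample visits 20/5 = 4 distinct residues mod 20.
Start 96 is batch 16; the batches hit are 1, 6, 11, 16.

1, 6, 11, 16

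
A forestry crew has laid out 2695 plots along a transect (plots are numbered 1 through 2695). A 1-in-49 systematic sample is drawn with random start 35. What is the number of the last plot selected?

2681

k = 49
55th selection = r + (55−1)·k = 35 + 54×49 = 35 + 2646 = 2681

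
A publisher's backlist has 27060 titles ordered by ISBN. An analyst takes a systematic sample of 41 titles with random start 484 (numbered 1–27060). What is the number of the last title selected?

26884

k = 27060/41 = 660
41st selection = r + (41−1)·k = 484 + 40×660 = 484 + 26400 = 26884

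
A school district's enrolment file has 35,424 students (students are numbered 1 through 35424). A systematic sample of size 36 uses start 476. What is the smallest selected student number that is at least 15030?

15236

k = 35424/36 = 984
Steps past start: ⌈(15030 − 476)/984⌉ = ⌈14554/984⌉ = 15
Selected student: 476 + 15×984 = 15236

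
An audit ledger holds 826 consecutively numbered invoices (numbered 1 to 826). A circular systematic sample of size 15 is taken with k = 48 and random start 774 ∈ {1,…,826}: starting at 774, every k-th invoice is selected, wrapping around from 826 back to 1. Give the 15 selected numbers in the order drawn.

Selection 1: 774
Selection 2: 774 + 48 = 822
Selection 3: 822 + 48 = 870 → 870 − 826 = 44
Selection 4: 44 + 48 = 92
Selection 5: 92 + 48 = 140
Selection 6: 140 + 48 = 188
Selection 7: 188 + 48 = 236
Selection 8: 236 + 48 = 284
Selection 9: 284 + 48 = 332
Selection 10: 332 + 48 = 380
Selection 11: 380 + 48 = 428
Selection 12: 428 + 48 = 476
Selection 13: 476 + 48 = 524
Selection 14: 524 + 48 = 572
Selection 15: 572 + 48 = 620

774, 822, 44, 92, 140, 188, 236, 284, 332, 380, 428, 476, 524, 572, 620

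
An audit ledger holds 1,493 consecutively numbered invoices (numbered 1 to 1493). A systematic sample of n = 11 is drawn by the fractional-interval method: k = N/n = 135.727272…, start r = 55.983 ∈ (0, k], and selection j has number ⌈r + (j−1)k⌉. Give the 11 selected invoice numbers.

j=1: r + 0k = 55.983 → ⌈·⌉ = 56
j=2: r + 1k = 191.710272… → ⌈·⌉ = 192
j=3: r + 2k = 327.437545… → ⌈·⌉ = 328
j=4: r + 3k = 463.164818… → ⌈·⌉ = 464
j=5: r + 4k = 598.892090… → ⌈·⌉ = 599
j=6: r + 5k = 734.619363… → ⌈·⌉ = 735
j=7: r + 6k = 870.346636… → ⌈·⌉ = 871
j=8: r + 7k = 1006.073909… → ⌈·⌉ = 1007
j=9: r + 8k = 1141.801181… → ⌈·⌉ = 1142
j=10: r + 9k = 1277.528454… → ⌈·⌉ = 1278
j=11: r + 10k = 1413.255727… → ⌈·⌉ = 1414

56, 192, 328, 464, 599, 735, 871, 1007, 1142, 1278, 1414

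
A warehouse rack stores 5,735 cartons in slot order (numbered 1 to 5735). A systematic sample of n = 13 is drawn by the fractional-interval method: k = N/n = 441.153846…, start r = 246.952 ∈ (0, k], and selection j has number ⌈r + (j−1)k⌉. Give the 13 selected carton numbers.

247, 689, 1130, 1571, 2012, 2453, 2894, 3336, 3777, 4218, 4659, 5100, 5541

j=1: r + 0k = 246.952 → ⌈·⌉ = 247
j=2: r + 1k = 688.105846… → ⌈·⌉ = 689
j=3: r + 2k = 1129.259692… → ⌈·⌉ = 1130
j=4: r + 3k = 1570.413538… → ⌈·⌉ = 1571
j=5: r + 4k = 2011.567384… → ⌈·⌉ = 2012
j=6: r + 5k = 2452.721230… → ⌈·⌉ = 2453
j=7: r + 6k = 2893.875076… → ⌈·⌉ = 2894
j=8: r + 7k = 3335.028923… → ⌈·⌉ = 3336
j=9: r + 8k = 3776.182769… → ⌈·⌉ = 3777
j=10: r + 9k = 4217.336615… → ⌈·⌉ = 4218
j=11: r + 10k = 4658.490461… → ⌈·⌉ = 4659
j=12: r + 11k = 5099.644307… → ⌈·⌉ = 5100
j=13: r + 12k = 5540.798153… → ⌈·⌉ = 5541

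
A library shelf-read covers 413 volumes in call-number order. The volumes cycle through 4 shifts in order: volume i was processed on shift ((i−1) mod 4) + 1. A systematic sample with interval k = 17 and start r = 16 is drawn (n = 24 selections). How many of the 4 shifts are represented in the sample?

4

Consecutive selections differ by k = 17, so their shift numbers differ by 17 mod 4 = 1.
gcd(17, 4) = 1, so the sample visits 4/1 = 4 distinct residues mod 4.
Start 16 is shift 4; the shifts hit are 1, 2, 3, 4.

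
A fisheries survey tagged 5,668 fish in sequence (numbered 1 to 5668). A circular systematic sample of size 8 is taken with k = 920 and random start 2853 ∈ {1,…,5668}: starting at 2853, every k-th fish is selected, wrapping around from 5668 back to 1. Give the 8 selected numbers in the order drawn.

2853, 3773, 4693, 5613, 865, 1785, 2705, 3625

Selection 1: 2853
Selection 2: 2853 + 920 = 3773
Selection 3: 3773 + 920 = 4693
Selection 4: 4693 + 920 = 5613
Selection 5: 5613 + 920 = 6533 → 6533 − 5668 = 865
Selection 6: 865 + 920 = 1785
Selection 7: 1785 + 920 = 2705
Selection 8: 2705 + 920 = 3625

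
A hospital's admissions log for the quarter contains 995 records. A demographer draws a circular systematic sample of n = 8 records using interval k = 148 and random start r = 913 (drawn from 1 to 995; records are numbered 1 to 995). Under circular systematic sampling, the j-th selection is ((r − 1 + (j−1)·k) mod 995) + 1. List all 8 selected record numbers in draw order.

Selection 1: 913
Selection 2: 913 + 148 = 1061 → 1061 − 995 = 66
Selection 3: 66 + 148 = 214
Selection 4: 214 + 148 = 362
Selection 5: 362 + 148 = 510
Selection 6: 510 + 148 = 658
Selection 7: 658 + 148 = 806
Selection 8: 806 + 148 = 954

913, 66, 214, 362, 510, 658, 806, 954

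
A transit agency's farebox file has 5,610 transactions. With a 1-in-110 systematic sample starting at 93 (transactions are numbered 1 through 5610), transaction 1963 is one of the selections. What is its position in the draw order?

k = 110
position = (1963 − 93)/110 + 1 = 1870/110 + 1 = 17 + 1 = 18

18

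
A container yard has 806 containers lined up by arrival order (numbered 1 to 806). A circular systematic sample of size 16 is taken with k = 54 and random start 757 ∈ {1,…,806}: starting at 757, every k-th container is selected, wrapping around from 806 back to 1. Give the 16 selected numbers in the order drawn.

Selection 1: 757
Selection 2: 757 + 54 = 811 → 811 − 806 = 5
Selection 3: 5 + 54 = 59
Selection 4: 59 + 54 = 113
Selection 5: 113 + 54 = 167
Selection 6: 167 + 54 = 221
Selection 7: 221 + 54 = 275
Selection 8: 275 + 54 = 329
Selection 9: 329 + 54 = 383
Selection 10: 383 + 54 = 437
Selection 11: 437 + 54 = 491
Selection 12: 491 + 54 = 545
Selection 13: 545 + 54 = 599
Selection 14: 599 + 54 = 653
Selection 15: 653 + 54 = 707
Selection 16: 707 + 54 = 761

757, 5, 59, 113, 167, 221, 275, 329, 383, 437, 491, 545, 599, 653, 707, 761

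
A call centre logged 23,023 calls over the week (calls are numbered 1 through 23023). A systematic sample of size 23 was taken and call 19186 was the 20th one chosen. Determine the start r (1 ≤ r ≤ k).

167

k = 23023/23 = 1001
r = 19186 − (20−1)×1001 = 19186 − 19019 = 167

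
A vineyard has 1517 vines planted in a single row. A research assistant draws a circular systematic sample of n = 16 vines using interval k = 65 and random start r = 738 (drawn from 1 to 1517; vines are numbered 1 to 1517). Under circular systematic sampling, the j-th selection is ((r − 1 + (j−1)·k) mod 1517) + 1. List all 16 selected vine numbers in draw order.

738, 803, 868, 933, 998, 1063, 1128, 1193, 1258, 1323, 1388, 1453, 1, 66, 131, 196

Selection 1: 738
Selection 2: 738 + 65 = 803
Selection 3: 803 + 65 = 868
Selection 4: 868 + 65 = 933
Selection 5: 933 + 65 = 998
Selection 6: 998 + 65 = 1063
Selection 7: 1063 + 65 = 1128
Selection 8: 1128 + 65 = 1193
Selection 9: 1193 + 65 = 1258
Selection 10: 1258 + 65 = 1323
Selection 11: 1323 + 65 = 1388
Selection 12: 1388 + 65 = 1453
Selection 13: 1453 + 65 = 1518 → 1518 − 1517 = 1
Selection 14: 1 + 65 = 66
Selection 15: 66 + 65 = 131
Selection 16: 131 + 65 = 196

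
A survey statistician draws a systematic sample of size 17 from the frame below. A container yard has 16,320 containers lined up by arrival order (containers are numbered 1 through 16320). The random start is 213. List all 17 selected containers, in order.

k = N/n = 16320/17 = 960
container 1: 213
container 2: 213 + 960 = 1173
container 3: 1173 + 960 = 2133
container 4: 2133 + 960 = 3093
container 5: 3093 + 960 = 4053
container 6: 4053 + 960 = 5013
container 7: 5013 + 960 = 5973
container 8: 5973 + 960 = 6933
container 9: 6933 + 960 = 7893
container 10: 7893 + 960 = 8853
container 11: 8853 + 960 = 9813
container 12: 9813 + 960 = 10773
container 13: 10773 + 960 = 11733
container 14: 11733 + 960 = 12693
container 15: 12693 + 960 = 13653
container 16: 13653 + 960 = 14613
container 17: 14613 + 960 = 15573

213, 1173, 2133, 3093, 4053, 5013, 5973, 6933, 7893, 8853, 9813, 10773, 11733, 12693, 13653, 14613, 15573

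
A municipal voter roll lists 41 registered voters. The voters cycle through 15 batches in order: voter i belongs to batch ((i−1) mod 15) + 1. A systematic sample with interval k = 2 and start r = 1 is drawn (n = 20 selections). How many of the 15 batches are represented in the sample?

Consecutive selections differ by k = 2, so their batch numbers differ by 2 mod 15 = 2.
gcd(2, 15) = 1, so the sample visits 15/1 = 15 distinct residues mod 15.
Start 1 is batch 1; the batches hit are 1, 2, 3, 4, 5, 6, 7, 8, 9, 10, 11, 12, 13, 14, 15.

15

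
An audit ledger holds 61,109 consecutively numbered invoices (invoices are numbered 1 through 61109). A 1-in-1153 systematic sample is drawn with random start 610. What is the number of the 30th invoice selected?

34047

k = 1153
30th selection = r + (30−1)·k = 610 + 29×1153 = 610 + 33437 = 34047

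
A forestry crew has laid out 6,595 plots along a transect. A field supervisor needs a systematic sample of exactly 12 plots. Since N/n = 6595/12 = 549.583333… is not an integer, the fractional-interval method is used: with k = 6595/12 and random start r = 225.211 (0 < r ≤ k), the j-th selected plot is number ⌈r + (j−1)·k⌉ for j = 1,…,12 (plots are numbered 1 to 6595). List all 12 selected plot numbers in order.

j=1: r + 0k = 225.211 → ⌈·⌉ = 226
j=2: r + 1k = 774.794333… → ⌈·⌉ = 775
j=3: r + 2k = 1324.377666… → ⌈·⌉ = 1325
j=4: r + 3k = 1873.961 → ⌈·⌉ = 1874
j=5: r + 4k = 2423.544333… → ⌈·⌉ = 2424
j=6: r + 5k = 2973.127666… → ⌈·⌉ = 2974
j=7: r + 6k = 3522.711 → ⌈·⌉ = 3523
j=8: r + 7k = 4072.294333… → ⌈·⌉ = 4073
j=9: r + 8k = 4621.877666… → ⌈·⌉ = 4622
j=10: r + 9k = 5171.461 → ⌈·⌉ = 5172
j=11: r + 10k = 5721.044333… → ⌈·⌉ = 5722
j=12: r + 11k = 6270.627666… → ⌈·⌉ = 6271

226, 775, 1325, 1874, 2424, 2974, 3523, 4073, 4622, 5172, 5722, 6271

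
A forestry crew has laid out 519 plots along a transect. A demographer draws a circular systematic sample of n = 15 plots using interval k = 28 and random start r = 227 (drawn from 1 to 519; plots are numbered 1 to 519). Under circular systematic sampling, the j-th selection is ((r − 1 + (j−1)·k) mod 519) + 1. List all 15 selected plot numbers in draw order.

227, 255, 283, 311, 339, 367, 395, 423, 451, 479, 507, 16, 44, 72, 100

Selection 1: 227
Selection 2: 227 + 28 = 255
Selection 3: 255 + 28 = 283
Selection 4: 283 + 28 = 311
Selection 5: 311 + 28 = 339
Selection 6: 339 + 28 = 367
Selection 7: 367 + 28 = 395
Selection 8: 395 + 28 = 423
Selection 9: 423 + 28 = 451
Selection 10: 451 + 28 = 479
Selection 11: 479 + 28 = 507
Selection 12: 507 + 28 = 535 → 535 − 519 = 16
Selection 13: 16 + 28 = 44
Selection 14: 44 + 28 = 72
Selection 15: 72 + 28 = 100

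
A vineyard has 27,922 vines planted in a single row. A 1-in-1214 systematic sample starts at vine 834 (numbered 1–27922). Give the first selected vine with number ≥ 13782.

k = 1214
Steps past start: ⌈(13782 − 834)/1214⌉ = ⌈12948/1214⌉ = 11
Selected vine: 834 + 11×1214 = 14188

14188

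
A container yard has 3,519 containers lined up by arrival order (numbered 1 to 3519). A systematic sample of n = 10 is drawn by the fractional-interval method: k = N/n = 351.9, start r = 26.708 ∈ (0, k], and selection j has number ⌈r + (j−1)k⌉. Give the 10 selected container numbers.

j=1: r + 0k = 26.708 → ⌈·⌉ = 27
j=2: r + 1k = 378.608 → ⌈·⌉ = 379
j=3: r + 2k = 730.508 → ⌈·⌉ = 731
j=4: r + 3k = 1082.408 → ⌈·⌉ = 1083
j=5: r + 4k = 1434.308 → ⌈·⌉ = 1435
j=6: r + 5k = 1786.208 → ⌈·⌉ = 1787
j=7: r + 6k = 2138.108 → ⌈·⌉ = 2139
j=8: r + 7k = 2490.008 → ⌈·⌉ = 2491
j=9: r + 8k = 2841.908 → ⌈·⌉ = 2842
j=10: r + 9k = 3193.808 → ⌈·⌉ = 3194

27, 379, 731, 1083, 1435, 1787, 2139, 2491, 2842, 3194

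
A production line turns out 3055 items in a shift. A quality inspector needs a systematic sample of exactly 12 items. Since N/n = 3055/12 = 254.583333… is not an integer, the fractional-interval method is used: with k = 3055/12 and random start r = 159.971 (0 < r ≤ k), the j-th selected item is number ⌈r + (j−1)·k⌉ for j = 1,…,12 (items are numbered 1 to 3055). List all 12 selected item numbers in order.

160, 415, 670, 924, 1179, 1433, 1688, 1943, 2197, 2452, 2706, 2961

j=1: r + 0k = 159.971 → ⌈·⌉ = 160
j=2: r + 1k = 414.554333… → ⌈·⌉ = 415
j=3: r + 2k = 669.137666… → ⌈·⌉ = 670
j=4: r + 3k = 923.721 → ⌈·⌉ = 924
j=5: r + 4k = 1178.304333… → ⌈·⌉ = 1179
j=6: r + 5k = 1432.887666… → ⌈·⌉ = 1433
j=7: r + 6k = 1687.471 → ⌈·⌉ = 1688
j=8: r + 7k = 1942.054333… → ⌈·⌉ = 1943
j=9: r + 8k = 2196.637666… → ⌈·⌉ = 2197
j=10: r + 9k = 2451.221 → ⌈·⌉ = 2452
j=11: r + 10k = 2705.804333… → ⌈·⌉ = 2706
j=12: r + 11k = 2960.387666… → ⌈·⌉ = 2961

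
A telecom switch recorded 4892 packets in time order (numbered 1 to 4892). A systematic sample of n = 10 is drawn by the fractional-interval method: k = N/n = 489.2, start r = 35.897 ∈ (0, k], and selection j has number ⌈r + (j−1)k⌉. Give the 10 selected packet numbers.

j=1: r + 0k = 35.897 → ⌈·⌉ = 36
j=2: r + 1k = 525.097 → ⌈·⌉ = 526
j=3: r + 2k = 1014.297 → ⌈·⌉ = 1015
j=4: r + 3k = 1503.497 → ⌈·⌉ = 1504
j=5: r + 4k = 1992.697 → ⌈·⌉ = 1993
j=6: r + 5k = 2481.897 → ⌈·⌉ = 2482
j=7: r + 6k = 2971.097 → ⌈·⌉ = 2972
j=8: r + 7k = 3460.297 → ⌈·⌉ = 3461
j=9: r + 8k = 3949.497 → ⌈·⌉ = 3950
j=10: r + 9k = 4438.697 → ⌈·⌉ = 4439

36, 526, 1015, 1504, 1993, 2482, 2972, 3461, 3950, 4439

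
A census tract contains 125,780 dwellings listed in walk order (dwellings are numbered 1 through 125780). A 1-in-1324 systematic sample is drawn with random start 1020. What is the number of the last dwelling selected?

k = 1324
95th selection = r + (95−1)·k = 1020 + 94×1324 = 1020 + 124456 = 125476

125476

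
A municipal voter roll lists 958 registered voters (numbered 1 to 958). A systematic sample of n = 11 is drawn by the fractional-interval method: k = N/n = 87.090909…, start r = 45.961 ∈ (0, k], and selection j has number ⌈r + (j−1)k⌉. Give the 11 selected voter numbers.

46, 134, 221, 308, 395, 482, 569, 656, 743, 830, 917

j=1: r + 0k = 45.961 → ⌈·⌉ = 46
j=2: r + 1k = 133.051909… → ⌈·⌉ = 134
j=3: r + 2k = 220.142818… → ⌈·⌉ = 221
j=4: r + 3k = 307.233727… → ⌈·⌉ = 308
j=5: r + 4k = 394.324636… → ⌈·⌉ = 395
j=6: r + 5k = 481.415545… → ⌈·⌉ = 482
j=7: r + 6k = 568.506454… → ⌈·⌉ = 569
j=8: r + 7k = 655.597363… → ⌈·⌉ = 656
j=9: r + 8k = 742.688272… → ⌈·⌉ = 743
j=10: r + 9k = 829.779181… → ⌈·⌉ = 830
j=11: r + 10k = 916.870090… → ⌈·⌉ = 917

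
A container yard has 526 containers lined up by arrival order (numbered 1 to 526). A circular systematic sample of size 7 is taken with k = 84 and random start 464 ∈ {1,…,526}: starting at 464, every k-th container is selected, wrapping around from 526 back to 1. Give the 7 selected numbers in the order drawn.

464, 22, 106, 190, 274, 358, 442

Selection 1: 464
Selection 2: 464 + 84 = 548 → 548 − 526 = 22
Selection 3: 22 + 84 = 106
Selection 4: 106 + 84 = 190
Selection 5: 190 + 84 = 274
Selection 6: 274 + 84 = 358
Selection 7: 358 + 84 = 442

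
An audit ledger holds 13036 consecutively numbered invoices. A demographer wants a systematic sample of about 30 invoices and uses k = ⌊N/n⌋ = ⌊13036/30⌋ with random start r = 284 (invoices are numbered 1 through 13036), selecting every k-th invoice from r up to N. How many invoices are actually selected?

k = ⌊13036/30⌋ = 434
Achieved size = ⌊(13036 − 284)/434⌋ + 1 = ⌊12752/434⌋ + 1 = 29 + 1 = 30
(last selection: 284 + 29×434 = 12870 ≤ 13036; next would be 13304 > 13036)

30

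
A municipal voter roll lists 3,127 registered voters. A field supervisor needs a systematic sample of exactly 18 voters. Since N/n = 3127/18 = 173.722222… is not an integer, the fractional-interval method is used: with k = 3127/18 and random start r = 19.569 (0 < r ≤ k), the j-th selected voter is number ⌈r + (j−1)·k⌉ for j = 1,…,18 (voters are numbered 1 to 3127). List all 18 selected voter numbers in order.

j=1: r + 0k = 19.569 → ⌈·⌉ = 20
j=2: r + 1k = 193.291222… → ⌈·⌉ = 194
j=3: r + 2k = 367.013444… → ⌈·⌉ = 368
j=4: r + 3k = 540.735666… → ⌈·⌉ = 541
j=5: r + 4k = 714.457888… → ⌈·⌉ = 715
j=6: r + 5k = 888.180111… → ⌈·⌉ = 889
j=7: r + 6k = 1061.902333… → ⌈·⌉ = 1062
j=8: r + 7k = 1235.624555… → ⌈·⌉ = 1236
j=9: r + 8k = 1409.346777… → ⌈·⌉ = 1410
j=10: r + 9k = 1583.069 → ⌈·⌉ = 1584
j=11: r + 10k = 1756.791222… → ⌈·⌉ = 1757
j=12: r + 11k = 1930.513444… → ⌈·⌉ = 1931
j=13: r + 12k = 2104.235666… → ⌈·⌉ = 2105
j=14: r + 13k = 2277.957888… → ⌈·⌉ = 2278
j=15: r + 14k = 2451.680111… → ⌈·⌉ = 2452
j=16: r + 15k = 2625.402333… → ⌈·⌉ = 2626
j=17: r + 16k = 2799.124555… → ⌈·⌉ = 2800
j=18: r + 17k = 2972.846777… → ⌈·⌉ = 2973

20, 194, 368, 541, 715, 889, 1062, 1236, 1410, 1584, 1757, 1931, 2105, 2278, 2452, 2626, 2800, 2973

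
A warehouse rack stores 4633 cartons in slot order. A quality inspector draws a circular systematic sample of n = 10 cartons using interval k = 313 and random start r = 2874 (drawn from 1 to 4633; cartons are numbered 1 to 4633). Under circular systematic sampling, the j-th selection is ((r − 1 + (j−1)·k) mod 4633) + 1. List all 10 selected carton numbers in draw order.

2874, 3187, 3500, 3813, 4126, 4439, 119, 432, 745, 1058

Selection 1: 2874
Selection 2: 2874 + 313 = 3187
Selection 3: 3187 + 313 = 3500
Selection 4: 3500 + 313 = 3813
Selection 5: 3813 + 313 = 4126
Selection 6: 4126 + 313 = 4439
Selection 7: 4439 + 313 = 4752 → 4752 − 4633 = 119
Selection 8: 119 + 313 = 432
Selection 9: 432 + 313 = 745
Selection 10: 745 + 313 = 1058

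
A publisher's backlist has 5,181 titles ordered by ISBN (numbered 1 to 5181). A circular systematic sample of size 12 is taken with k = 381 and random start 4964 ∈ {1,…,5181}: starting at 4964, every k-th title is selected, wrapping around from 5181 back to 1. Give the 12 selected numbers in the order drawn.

4964, 164, 545, 926, 1307, 1688, 2069, 2450, 2831, 3212, 3593, 3974

Selection 1: 4964
Selection 2: 4964 + 381 = 5345 → 5345 − 5181 = 164
Selection 3: 164 + 381 = 545
Selection 4: 545 + 381 = 926
Selection 5: 926 + 381 = 1307
Selection 6: 1307 + 381 = 1688
Selection 7: 1688 + 381 = 2069
Selection 8: 2069 + 381 = 2450
Selection 9: 2450 + 381 = 2831
Selection 10: 2831 + 381 = 3212
Selection 11: 3212 + 381 = 3593
Selection 12: 3593 + 381 = 3974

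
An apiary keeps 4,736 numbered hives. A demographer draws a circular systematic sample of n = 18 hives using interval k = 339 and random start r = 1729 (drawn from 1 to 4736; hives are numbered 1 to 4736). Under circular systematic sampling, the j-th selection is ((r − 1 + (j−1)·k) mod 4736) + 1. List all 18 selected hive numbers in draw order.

Selection 1: 1729
Selection 2: 1729 + 339 = 2068
Selection 3: 2068 + 339 = 2407
Selection 4: 2407 + 339 = 2746
Selection 5: 2746 + 339 = 3085
Selection 6: 3085 + 339 = 3424
Selection 7: 3424 + 339 = 3763
Selection 8: 3763 + 339 = 4102
Selection 9: 4102 + 339 = 4441
Selection 10: 4441 + 339 = 4780 → 4780 − 4736 = 44
Selection 11: 44 + 339 = 383
Selection 12: 383 + 339 = 722
Selection 13: 722 + 339 = 1061
Selection 14: 1061 + 339 = 1400
Selection 15: 1400 + 339 = 1739
Selection 16: 1739 + 339 = 2078
Selection 17: 2078 + 339 = 2417
Selection 18: 2417 + 339 = 2756

1729, 2068, 2407, 2746, 3085, 3424, 3763, 4102, 4441, 44, 383, 722, 1061, 1400, 1739, 2078, 2417, 2756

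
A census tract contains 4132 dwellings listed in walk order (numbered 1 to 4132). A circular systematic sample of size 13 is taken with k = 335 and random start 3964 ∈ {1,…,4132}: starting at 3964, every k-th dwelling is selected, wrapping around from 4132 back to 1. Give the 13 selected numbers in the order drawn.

3964, 167, 502, 837, 1172, 1507, 1842, 2177, 2512, 2847, 3182, 3517, 3852

Selection 1: 3964
Selection 2: 3964 + 335 = 4299 → 4299 − 4132 = 167
Selection 3: 167 + 335 = 502
Selection 4: 502 + 335 = 837
Selection 5: 837 + 335 = 1172
Selection 6: 1172 + 335 = 1507
Selection 7: 1507 + 335 = 1842
Selection 8: 1842 + 335 = 2177
Selection 9: 2177 + 335 = 2512
Selection 10: 2512 + 335 = 2847
Selection 11: 2847 + 335 = 3182
Selection 12: 3182 + 335 = 3517
Selection 13: 3517 + 335 = 3852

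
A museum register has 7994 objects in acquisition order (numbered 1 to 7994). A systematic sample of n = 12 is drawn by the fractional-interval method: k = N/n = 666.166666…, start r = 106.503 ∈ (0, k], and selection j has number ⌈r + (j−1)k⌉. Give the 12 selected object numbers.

j=1: r + 0k = 106.503 → ⌈·⌉ = 107
j=2: r + 1k = 772.669666… → ⌈·⌉ = 773
j=3: r + 2k = 1438.836333… → ⌈·⌉ = 1439
j=4: r + 3k = 2105.003 → ⌈·⌉ = 2106
j=5: r + 4k = 2771.169666… → ⌈·⌉ = 2772
j=6: r + 5k = 3437.336333… → ⌈·⌉ = 3438
j=7: r + 6k = 4103.503 → ⌈·⌉ = 4104
j=8: r + 7k = 4769.669666… → ⌈·⌉ = 4770
j=9: r + 8k = 5435.836333… → ⌈·⌉ = 5436
j=10: r + 9k = 6102.003 → ⌈·⌉ = 6103
j=11: r + 10k = 6768.169666… → ⌈·⌉ = 6769
j=12: r + 11k = 7434.336333… → ⌈·⌉ = 7435

107, 773, 1439, 2106, 2772, 3438, 4104, 4770, 5436, 6103, 6769, 7435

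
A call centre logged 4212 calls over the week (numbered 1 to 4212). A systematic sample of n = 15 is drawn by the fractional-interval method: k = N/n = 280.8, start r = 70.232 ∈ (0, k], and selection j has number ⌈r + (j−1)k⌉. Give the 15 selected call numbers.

71, 352, 632, 913, 1194, 1475, 1756, 2036, 2317, 2598, 2879, 3160, 3440, 3721, 4002

j=1: r + 0k = 70.232 → ⌈·⌉ = 71
j=2: r + 1k = 351.032 → ⌈·⌉ = 352
j=3: r + 2k = 631.832 → ⌈·⌉ = 632
j=4: r + 3k = 912.632 → ⌈·⌉ = 913
j=5: r + 4k = 1193.432 → ⌈·⌉ = 1194
j=6: r + 5k = 1474.232 → ⌈·⌉ = 1475
j=7: r + 6k = 1755.032 → ⌈·⌉ = 1756
j=8: r + 7k = 2035.832 → ⌈·⌉ = 2036
j=9: r + 8k = 2316.632 → ⌈·⌉ = 2317
j=10: r + 9k = 2597.432 → ⌈·⌉ = 2598
j=11: r + 10k = 2878.232 → ⌈·⌉ = 2879
j=12: r + 11k = 3159.032 → ⌈·⌉ = 3160
j=13: r + 12k = 3439.832 → ⌈·⌉ = 3440
j=14: r + 13k = 3720.632 → ⌈·⌉ = 3721
j=15: r + 14k = 4001.432 → ⌈·⌉ = 4002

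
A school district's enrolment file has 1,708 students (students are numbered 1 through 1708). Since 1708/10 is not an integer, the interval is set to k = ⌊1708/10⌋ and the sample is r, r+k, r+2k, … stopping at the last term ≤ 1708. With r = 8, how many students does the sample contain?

k = ⌊1708/10⌋ = 170
Achieved size = ⌊(1708 − 8)/170⌋ + 1 = ⌊1700/170⌋ + 1 = 10 + 1 = 11
(last selection: 8 + 10×170 = 1708 ≤ 1708; next would be 1878 > 1708)

11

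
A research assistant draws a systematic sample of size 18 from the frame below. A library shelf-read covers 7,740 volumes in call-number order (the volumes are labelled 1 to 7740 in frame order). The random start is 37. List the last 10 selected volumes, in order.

3477, 3907, 4337, 4767, 5197, 5627, 6057, 6487, 6917, 7347

k = N/n = 7740/18 = 430
9th selection = 37 + 8×430 = 3477
10th: 3477 + 430 = 3907
11th: 3907 + 430 = 4337
12th: 4337 + 430 = 4767
13th: 4767 + 430 = 5197
14th: 5197 + 430 = 5627
15th: 5627 + 430 = 6057
16th: 6057 + 430 = 6487
17th: 6487 + 430 = 6917
18th: 6917 + 430 = 7347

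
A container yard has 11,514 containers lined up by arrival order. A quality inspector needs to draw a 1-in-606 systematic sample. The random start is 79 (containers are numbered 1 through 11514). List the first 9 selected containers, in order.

container 1: 79
container 2: 79 + 606 = 685
container 3: 685 + 606 = 1291
container 4: 1291 + 606 = 1897
container 5: 1897 + 606 = 2503
container 6: 2503 + 606 = 3109
container 7: 3109 + 606 = 3715
container 8: 3715 + 606 = 4321
container 9: 4321 + 606 = 4927

79, 685, 1291, 1897, 2503, 3109, 3715, 4321, 4927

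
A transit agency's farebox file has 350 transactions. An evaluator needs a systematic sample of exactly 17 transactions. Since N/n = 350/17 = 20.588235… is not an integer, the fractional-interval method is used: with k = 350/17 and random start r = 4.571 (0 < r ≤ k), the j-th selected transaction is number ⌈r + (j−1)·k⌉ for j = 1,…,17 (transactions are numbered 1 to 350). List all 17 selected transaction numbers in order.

j=1: r + 0k = 4.571 → ⌈·⌉ = 5
j=2: r + 1k = 25.159235… → ⌈·⌉ = 26
j=3: r + 2k = 45.747470… → ⌈·⌉ = 46
j=4: r + 3k = 66.335705… → ⌈·⌉ = 67
j=5: r + 4k = 86.923941… → ⌈·⌉ = 87
j=6: r + 5k = 107.512176… → ⌈·⌉ = 108
j=7: r + 6k = 128.100411… → ⌈·⌉ = 129
j=8: r + 7k = 148.688647… → ⌈·⌉ = 149
j=9: r + 8k = 169.276882… → ⌈·⌉ = 170
j=10: r + 9k = 189.865117… → ⌈·⌉ = 190
j=11: r + 10k = 210.453352… → ⌈·⌉ = 211
j=12: r + 11k = 231.041588… → ⌈·⌉ = 232
j=13: r + 12k = 251.629823… → ⌈·⌉ = 252
j=14: r + 13k = 272.218058… → ⌈·⌉ = 273
j=15: r + 14k = 292.806294… → ⌈·⌉ = 293
j=16: r + 15k = 313.394529… → ⌈·⌉ = 314
j=17: r + 16k = 333.982764… → ⌈·⌉ = 334

5, 26, 46, 67, 87, 108, 129, 149, 170, 190, 211, 232, 252, 273, 293, 314, 334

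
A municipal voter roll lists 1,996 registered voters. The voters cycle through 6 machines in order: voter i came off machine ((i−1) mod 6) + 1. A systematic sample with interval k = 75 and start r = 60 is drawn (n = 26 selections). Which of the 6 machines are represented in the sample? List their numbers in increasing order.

3, 6

Consecutive selections differ by k = 75, so their machine numbers differ by 75 mod 6 = 3.
gcd(75, 6) = 3, so the sample visits 6/3 = 2 distinct residues mod 6.
Start 60 is machine 6; the machines hit are 3, 6.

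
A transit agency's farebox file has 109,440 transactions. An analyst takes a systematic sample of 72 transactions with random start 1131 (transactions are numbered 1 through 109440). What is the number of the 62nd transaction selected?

93851

k = 109440/72 = 1520
62nd selection = r + (62−1)·k = 1131 + 61×1520 = 1131 + 92720 = 93851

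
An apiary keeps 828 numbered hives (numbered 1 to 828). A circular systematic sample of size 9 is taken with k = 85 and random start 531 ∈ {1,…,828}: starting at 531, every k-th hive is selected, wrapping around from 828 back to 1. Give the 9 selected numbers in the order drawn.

Selection 1: 531
Selection 2: 531 + 85 = 616
Selection 3: 616 + 85 = 701
Selection 4: 701 + 85 = 786
Selection 5: 786 + 85 = 871 → 871 − 828 = 43
Selection 6: 43 + 85 = 128
Selection 7: 128 + 85 = 213
Selection 8: 213 + 85 = 298
Selection 9: 298 + 85 = 383

531, 616, 701, 786, 43, 128, 213, 298, 383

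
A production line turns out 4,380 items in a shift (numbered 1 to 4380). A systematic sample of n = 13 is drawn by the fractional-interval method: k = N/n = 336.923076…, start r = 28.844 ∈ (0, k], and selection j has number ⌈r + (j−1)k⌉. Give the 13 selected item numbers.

29, 366, 703, 1040, 1377, 1714, 2051, 2388, 2725, 3062, 3399, 3735, 4072

j=1: r + 0k = 28.844 → ⌈·⌉ = 29
j=2: r + 1k = 365.767076… → ⌈·⌉ = 366
j=3: r + 2k = 702.690153… → ⌈·⌉ = 703
j=4: r + 3k = 1039.613230… → ⌈·⌉ = 1040
j=5: r + 4k = 1376.536307… → ⌈·⌉ = 1377
j=6: r + 5k = 1713.459384… → ⌈·⌉ = 1714
j=7: r + 6k = 2050.382461… → ⌈·⌉ = 2051
j=8: r + 7k = 2387.305538… → ⌈·⌉ = 2388
j=9: r + 8k = 2724.228615… → ⌈·⌉ = 2725
j=10: r + 9k = 3061.151692… → ⌈·⌉ = 3062
j=11: r + 10k = 3398.074769… → ⌈·⌉ = 3399
j=12: r + 11k = 3734.997846… → ⌈·⌉ = 3735
j=13: r + 12k = 4071.920923… → ⌈·⌉ = 4072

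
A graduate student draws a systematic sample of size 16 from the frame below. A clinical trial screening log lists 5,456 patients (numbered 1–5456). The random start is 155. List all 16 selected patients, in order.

155, 496, 837, 1178, 1519, 1860, 2201, 2542, 2883, 3224, 3565, 3906, 4247, 4588, 4929, 5270

k = N/n = 5456/16 = 341
patient 1: 155
patient 2: 155 + 341 = 496
patient 3: 496 + 341 = 837
patient 4: 837 + 341 = 1178
patient 5: 1178 + 341 = 1519
patient 6: 1519 + 341 = 1860
patient 7: 1860 + 341 = 2201
patient 8: 2201 + 341 = 2542
patient 9: 2542 + 341 = 2883
patient 10: 2883 + 341 = 3224
patient 11: 3224 + 341 = 3565
patient 12: 3565 + 341 = 3906
patient 13: 3906 + 341 = 4247
patient 14: 4247 + 341 = 4588
patient 15: 4588 + 341 = 4929
patient 16: 4929 + 341 = 5270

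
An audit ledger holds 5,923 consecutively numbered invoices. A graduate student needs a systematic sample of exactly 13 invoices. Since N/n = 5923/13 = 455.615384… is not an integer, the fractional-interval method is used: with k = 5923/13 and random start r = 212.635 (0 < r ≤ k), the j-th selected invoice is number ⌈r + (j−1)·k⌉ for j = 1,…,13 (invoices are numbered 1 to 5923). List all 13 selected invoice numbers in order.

j=1: r + 0k = 212.635 → ⌈·⌉ = 213
j=2: r + 1k = 668.250384… → ⌈·⌉ = 669
j=3: r + 2k = 1123.865769… → ⌈·⌉ = 1124
j=4: r + 3k = 1579.481153… → ⌈·⌉ = 1580
j=5: r + 4k = 2035.096538… → ⌈·⌉ = 2036
j=6: r + 5k = 2490.711923… → ⌈·⌉ = 2491
j=7: r + 6k = 2946.327307… → ⌈·⌉ = 2947
j=8: r + 7k = 3401.942692… → ⌈·⌉ = 3402
j=9: r + 8k = 3857.558076… → ⌈·⌉ = 3858
j=10: r + 9k = 4313.173461… → ⌈·⌉ = 4314
j=11: r + 10k = 4768.788846… → ⌈·⌉ = 4769
j=12: r + 11k = 5224.404230… → ⌈·⌉ = 5225
j=13: r + 12k = 5680.019615… → ⌈·⌉ = 5681

213, 669, 1124, 1580, 2036, 2491, 2947, 3402, 3858, 4314, 4769, 5225, 5681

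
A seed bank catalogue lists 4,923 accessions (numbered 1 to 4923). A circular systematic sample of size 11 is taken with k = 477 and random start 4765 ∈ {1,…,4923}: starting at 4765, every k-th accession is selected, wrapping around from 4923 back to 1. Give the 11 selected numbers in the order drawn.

4765, 319, 796, 1273, 1750, 2227, 2704, 3181, 3658, 4135, 4612

Selection 1: 4765
Selection 2: 4765 + 477 = 5242 → 5242 − 4923 = 319
Selection 3: 319 + 477 = 796
Selection 4: 796 + 477 = 1273
Selection 5: 1273 + 477 = 1750
Selection 6: 1750 + 477 = 2227
Selection 7: 2227 + 477 = 2704
Selection 8: 2704 + 477 = 3181
Selection 9: 3181 + 477 = 3658
Selection 10: 3658 + 477 = 4135
Selection 11: 4135 + 477 = 4612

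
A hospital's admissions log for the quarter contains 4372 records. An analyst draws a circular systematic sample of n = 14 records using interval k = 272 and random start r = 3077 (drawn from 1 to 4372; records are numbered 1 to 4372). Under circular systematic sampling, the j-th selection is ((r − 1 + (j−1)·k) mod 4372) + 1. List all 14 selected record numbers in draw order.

3077, 3349, 3621, 3893, 4165, 65, 337, 609, 881, 1153, 1425, 1697, 1969, 2241

Selection 1: 3077
Selection 2: 3077 + 272 = 3349
Selection 3: 3349 + 272 = 3621
Selection 4: 3621 + 272 = 3893
Selection 5: 3893 + 272 = 4165
Selection 6: 4165 + 272 = 4437 → 4437 − 4372 = 65
Selection 7: 65 + 272 = 337
Selection 8: 337 + 272 = 609
Selection 9: 609 + 272 = 881
Selection 10: 881 + 272 = 1153
Selection 11: 1153 + 272 = 1425
Selection 12: 1425 + 272 = 1697
Selection 13: 1697 + 272 = 1969
Selection 14: 1969 + 272 = 2241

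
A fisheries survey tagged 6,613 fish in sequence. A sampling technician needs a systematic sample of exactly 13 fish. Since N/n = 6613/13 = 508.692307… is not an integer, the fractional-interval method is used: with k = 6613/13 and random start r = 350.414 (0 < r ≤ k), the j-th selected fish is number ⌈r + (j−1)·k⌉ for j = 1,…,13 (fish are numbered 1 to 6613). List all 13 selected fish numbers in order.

j=1: r + 0k = 350.414 → ⌈·⌉ = 351
j=2: r + 1k = 859.106307… → ⌈·⌉ = 860
j=3: r + 2k = 1367.798615… → ⌈·⌉ = 1368
j=4: r + 3k = 1876.490923… → ⌈·⌉ = 1877
j=5: r + 4k = 2385.183230… → ⌈·⌉ = 2386
j=6: r + 5k = 2893.875538… → ⌈·⌉ = 2894
j=7: r + 6k = 3402.567846… → ⌈·⌉ = 3403
j=8: r + 7k = 3911.260153… → ⌈·⌉ = 3912
j=9: r + 8k = 4419.952461… → ⌈·⌉ = 4420
j=10: r + 9k = 4928.644769… → ⌈·⌉ = 4929
j=11: r + 10k = 5437.337076… → ⌈·⌉ = 5438
j=12: r + 11k = 5946.029384… → ⌈·⌉ = 5947
j=13: r + 12k = 6454.721692… → ⌈·⌉ = 6455

351, 860, 1368, 1877, 2386, 2894, 3403, 3912, 4420, 4929, 5438, 5947, 6455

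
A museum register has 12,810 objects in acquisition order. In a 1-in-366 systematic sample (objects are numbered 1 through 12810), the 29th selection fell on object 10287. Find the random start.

k = 366
r = 10287 − (29−1)×366 = 10287 − 10248 = 39

39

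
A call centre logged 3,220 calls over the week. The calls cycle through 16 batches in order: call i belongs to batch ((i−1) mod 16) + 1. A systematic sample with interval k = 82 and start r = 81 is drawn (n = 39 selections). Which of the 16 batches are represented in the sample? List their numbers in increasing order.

Consecutive selections differ by k = 82, so their batch numbers differ by 82 mod 16 = 2.
gcd(82, 16) = 2, so the sample visits 16/2 = 8 distinct residues mod 16.
Start 81 is batch 1; the batches hit are 1, 3, 5, 7, 9, 11, 13, 15.

1, 3, 5, 7, 9, 11, 13, 15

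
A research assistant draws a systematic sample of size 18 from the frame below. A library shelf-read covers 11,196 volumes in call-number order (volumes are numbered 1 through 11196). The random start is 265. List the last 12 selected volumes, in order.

3997, 4619, 5241, 5863, 6485, 7107, 7729, 8351, 8973, 9595, 10217, 10839

k = N/n = 11196/18 = 622
7th selection = 265 + 6×622 = 3997
8th: 3997 + 622 = 4619
9th: 4619 + 622 = 5241
10th: 5241 + 622 = 5863
11th: 5863 + 622 = 6485
12th: 6485 + 622 = 7107
13th: 7107 + 622 = 7729
14th: 7729 + 622 = 8351
15th: 8351 + 622 = 8973
16th: 8973 + 622 = 9595
17th: 9595 + 622 = 10217
18th: 10217 + 622 = 10839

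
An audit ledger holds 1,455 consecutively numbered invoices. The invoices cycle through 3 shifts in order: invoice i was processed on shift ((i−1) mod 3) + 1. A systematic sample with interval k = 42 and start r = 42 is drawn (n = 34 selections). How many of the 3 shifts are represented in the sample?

1

Consecutive selections differ by k = 42, so their shift numbers differ by 42 mod 3 = 0.
gcd(42, 3) = 3, so the sample visits 3/3 = 1 distinct residues mod 3.
Start 42 is shift 3; the shifts hit are 3.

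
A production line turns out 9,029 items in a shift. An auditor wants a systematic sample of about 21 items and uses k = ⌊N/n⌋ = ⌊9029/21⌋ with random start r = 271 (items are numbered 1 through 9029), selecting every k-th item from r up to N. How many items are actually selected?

k = ⌊9029/21⌋ = 429
Achieved size = ⌊(9029 − 271)/429⌋ + 1 = ⌊8758/429⌋ + 1 = 20 + 1 = 21
(last selection: 271 + 20×429 = 8851 ≤ 9029; next would be 9280 > 9029)

21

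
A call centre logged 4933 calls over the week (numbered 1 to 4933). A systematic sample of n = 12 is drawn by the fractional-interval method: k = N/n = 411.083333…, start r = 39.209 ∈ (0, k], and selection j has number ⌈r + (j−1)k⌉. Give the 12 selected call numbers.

40, 451, 862, 1273, 1684, 2095, 2506, 2917, 3328, 3739, 4151, 4562

j=1: r + 0k = 39.209 → ⌈·⌉ = 40
j=2: r + 1k = 450.292333… → ⌈·⌉ = 451
j=3: r + 2k = 861.375666… → ⌈·⌉ = 862
j=4: r + 3k = 1272.459 → ⌈·⌉ = 1273
j=5: r + 4k = 1683.542333… → ⌈·⌉ = 1684
j=6: r + 5k = 2094.625666… → ⌈·⌉ = 2095
j=7: r + 6k = 2505.709 → ⌈·⌉ = 2506
j=8: r + 7k = 2916.792333… → ⌈·⌉ = 2917
j=9: r + 8k = 3327.875666… → ⌈·⌉ = 3328
j=10: r + 9k = 3738.959 → ⌈·⌉ = 3739
j=11: r + 10k = 4150.042333… → ⌈·⌉ = 4151
j=12: r + 11k = 4561.125666… → ⌈·⌉ = 4562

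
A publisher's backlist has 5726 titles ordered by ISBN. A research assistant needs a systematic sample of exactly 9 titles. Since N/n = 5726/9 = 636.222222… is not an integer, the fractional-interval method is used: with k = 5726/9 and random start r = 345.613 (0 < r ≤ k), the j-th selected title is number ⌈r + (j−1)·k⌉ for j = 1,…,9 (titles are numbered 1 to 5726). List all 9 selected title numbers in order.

j=1: r + 0k = 345.613 → ⌈·⌉ = 346
j=2: r + 1k = 981.835222… → ⌈·⌉ = 982
j=3: r + 2k = 1618.057444… → ⌈·⌉ = 1619
j=4: r + 3k = 2254.279666… → ⌈·⌉ = 2255
j=5: r + 4k = 2890.501888… → ⌈·⌉ = 2891
j=6: r + 5k = 3526.724111… → ⌈·⌉ = 3527
j=7: r + 6k = 4162.946333… → ⌈·⌉ = 4163
j=8: r + 7k = 4799.168555… → ⌈·⌉ = 4800
j=9: r + 8k = 5435.390777… → ⌈·⌉ = 5436

346, 982, 1619, 2255, 2891, 3527, 4163, 4800, 5436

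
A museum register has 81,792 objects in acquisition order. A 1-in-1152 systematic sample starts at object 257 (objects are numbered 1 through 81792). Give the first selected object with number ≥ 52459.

53249

k = 1152
Steps past start: ⌈(52459 − 257)/1152⌉ = ⌈52202/1152⌉ = 46
Selected object: 257 + 46×1152 = 53249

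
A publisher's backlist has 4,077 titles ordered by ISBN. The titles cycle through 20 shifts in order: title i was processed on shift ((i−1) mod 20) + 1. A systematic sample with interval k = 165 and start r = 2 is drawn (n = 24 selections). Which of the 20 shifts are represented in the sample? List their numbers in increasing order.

Consecutive selections differ by k = 165, so their shift numbers differ by 165 mod 20 = 5.
gcd(165, 20) = 5, so the sample visits 20/5 = 4 distinct residues mod 20.
Start 2 is shift 2; the shifts hit are 2, 7, 12, 17.

2, 7, 12, 17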